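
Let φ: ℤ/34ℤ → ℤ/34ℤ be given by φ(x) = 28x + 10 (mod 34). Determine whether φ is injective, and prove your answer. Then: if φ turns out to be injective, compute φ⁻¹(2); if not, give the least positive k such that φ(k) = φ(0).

We have gcd(28, 34) = 2 > 1. Taking x_1 = 0 and x_2 = 17: φ(0) = 10 and φ(17) = 28·17 + 10 = 486 ≡ 10 (mod 34).
So φ(0) = φ(17) while 0 ≠ 17, so φ is not injective.
Since φ is not injective, we find the least positive k with φ(k) = φ(0): this means 28k ≡ 0 (mod 34), i.e. 34 ∣ 28k. Since gcd(28, 34) = 2, dividing through by 2 this holds exactly when 17 ∣ 14k, and as gcd(14, 17) = 1, exactly when 17 ∣ k.
The smallest positive such k is 17.

17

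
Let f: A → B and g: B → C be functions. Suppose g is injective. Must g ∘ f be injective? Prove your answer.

not injective

No. Take A = {1, 2}, B = C = {1, 2, 3}, f(1) = f(2) = 1, and g = identity (injective).
Then (g ∘ f)(1) = (g ∘ f)(2) = 1 with 1 ≠ 2, so g ∘ f is not injective.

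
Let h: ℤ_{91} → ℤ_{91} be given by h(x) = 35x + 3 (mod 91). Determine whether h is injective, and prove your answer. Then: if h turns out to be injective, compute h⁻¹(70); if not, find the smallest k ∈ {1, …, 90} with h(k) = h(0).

We have gcd(35, 91) = 7 > 1. Taking x_1 = 0 and x_2 = 13: h(0) = 3 and h(13) = 35·13 + 3 = 458 ≡ 3 (mod 91).
So h(0) = h(13) while 0 ≠ 13, therefore h is not injective.
Since h is not injective, we find the least positive k with h(k) = h(0): this means 35k ≡ 0 (mod 91), i.e. 91 ∣ 35k. Since gcd(35, 91) = 7, dividing through by 7 this holds exactly when 13 ∣ 5k, and as gcd(5, 13) = 1, exactly when 13 ∣ k.
The smallest positive such k is 13.

13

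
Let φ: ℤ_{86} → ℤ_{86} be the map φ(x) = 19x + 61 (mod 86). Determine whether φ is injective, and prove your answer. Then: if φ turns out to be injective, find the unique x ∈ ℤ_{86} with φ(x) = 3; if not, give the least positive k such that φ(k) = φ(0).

6

Recall that injectivity means: for all s, t in the domain, φ(s) = φ(t) implies s = t.
Suppose φ(s) = φ(t) in ℤ_{86}. Then 19s + 61 ≡ 19t + 61 (mod 86), therefore 19(s − t) ≡ 0 (mod 86).
Since gcd(19, 86) = 1, 19 is invertible modulo 86, thus s − t ≡ 0 (mod 86), i.e. s = t.
Thus φ is injective.
We now compute 19⁻¹ mod 86 explicitly. Euclid's algorithm: 86 = 4·19 + 10, 19 = 1·10 + 9, 10 = 1·9 + 1; back-substituting gives 1 = 77·19 − 17·86, so 19⁻¹ ≡ 77 (mod 86).
Since φ is injective, we find φ⁻¹(3): we need 19x ≡ 3 − 61 ≡ 28 (mod 86). Using 19⁻¹ = 77: x ≡ 77·28 = 2156 = 25·86 + 6, so x = 6.
Check: φ(6) = 19·6 + 61 = 175 = 2·86 + 3 ≡ 3 (mod 86).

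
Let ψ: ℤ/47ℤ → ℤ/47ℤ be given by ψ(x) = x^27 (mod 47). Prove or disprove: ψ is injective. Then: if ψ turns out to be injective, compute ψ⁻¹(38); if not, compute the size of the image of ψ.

35

Since 47 is prime, the nonzero elements of ℤ/47ℤ form a cyclic group of order 46.
As gcd(27, 46) = 1, raising to the 27th power is a bijection on this group: if u^27 ≡ v^27 then (uv^{−1})^27 = 1, and the only element of order dividing gcd(27, 46) = 1 is 1, so u = v.
With ψ(0) = 0 this makes ψ injective on all of ℤ/47ℤ, hence bijective (finite equal-size domain and codomain). In particular ψ is injective.
Since ψ is injective, we find the preimage of 38. The inverse of x ↦ x^27 on (ℤ/47ℤ)^× is x ↦ x^29, because 27·29 = 783 = 17·46 + 1 ≡ 1 (mod 46) and x^{46} = 1 for x ≠ 0 (Fermat). So ψ⁻¹(38) = 38^29 mod 47.
Repeated squaring mod 47: 38^1 ≡ 38, 38^2 ≡ 38² = 1444 ≡ 34, 38^4 ≡ 34² = 1156 ≡ 28, 38^8 ≡ 28² = 784 ≡ 32, 38^16 ≡ 32² = 1024 ≡ 37. Since 29 = 16 + 8 + 4 + 1, 38^29 ≡ 37·32·28·38: 37·32 = 1184 ≡ 9, then 9·28 = 252 ≡ 17, then 17·38 = 646 ≡ 35. So 38^29 ≡ 35 (mod 47).
Hence ψ⁻¹(38) = 35.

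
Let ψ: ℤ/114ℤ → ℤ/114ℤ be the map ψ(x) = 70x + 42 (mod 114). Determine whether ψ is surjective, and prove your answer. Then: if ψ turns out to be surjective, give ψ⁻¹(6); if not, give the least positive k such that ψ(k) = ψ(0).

Recall that ψ is surjective if every y in the codomain equals ψ(x) for some x in the domain.
Since gcd(70, 114) = 2, we have 70x ≡ 0 (mod 2) for all x, so ψ(x) ≡ 0 (mod 2).
But 1 ≢ 0 (mod 2), so 1 ∈ ℤ/114ℤ has no preimage. Hence ψ is not surjective.
Since ψ is not surjective, we find the least positive k with ψ(k) = ψ(0): this means 70k ≡ 0 (mod 114), i.e. 114 ∣ 70k. Since gcd(70, 114) = 2, dividing through by 2 this holds exactly when 57 ∣ 35k, and as gcd(35, 57) = 1, exactly when 57 ∣ k.
The smallest positive such k is 57.

57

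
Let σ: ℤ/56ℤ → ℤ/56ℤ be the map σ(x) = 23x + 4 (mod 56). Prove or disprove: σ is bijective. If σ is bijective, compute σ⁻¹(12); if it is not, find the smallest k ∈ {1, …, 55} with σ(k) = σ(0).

If σ(a) = σ(b), then 23a ≡ 23b (mod 56). Because gcd(23, 56) = 1, we may cancel 23 to get a ≡ b (mod 56).
We now compute 23⁻¹ mod 56 explicitly. Euclid's algorithm: 56 = 2·23 + 10, 23 = 2·10 + 3, 10 = 3·3 + 1; back-substituting gives 1 = 39·23 − 16·56, so 23⁻¹ ≡ 39 (mod 56).
Then y ↦ 39(y − 4) is a two-sided inverse to σ, so every y ∈ ℤ/56ℤ has a preimage.
So σ is bijective.
Since σ is bijective, we find σ⁻¹(12): we need 23x ≡ 12 − 4 ≡ 8 (mod 56). Using 23⁻¹ = 39: x ≡ 39·8 = 312 = 5·56 + 32, so x = 32.
Check: σ(32) = 23·32 + 4 = 740 = 13·56 + 12 ≡ 12 (mod 56).

32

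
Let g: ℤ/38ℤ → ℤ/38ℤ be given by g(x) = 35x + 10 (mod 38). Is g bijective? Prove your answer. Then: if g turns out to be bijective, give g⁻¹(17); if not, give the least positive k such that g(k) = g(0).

Recall: injectivity means: for all s, t in the domain, g(s) = g(t) implies s = t.
Suppose g(s) = g(t) in ℤ/38ℤ. Then 35s + 10 ≡ 35t + 10 (mod 38), therefore 35(s − t) ≡ 0 (mod 38).
Since gcd(35, 38) = 1, 35 is invertible modulo 38, thus s − t ≡ 0 (mod 38), i.e. s = t.
We now compute 35⁻¹ mod 38 explicitly. Euclid's algorithm: 38 = 1·35 + 3, 35 = 11·3 + 2, 3 = 1·2 + 1; back-substituting gives 1 = 25·35 − 23·38, so 35⁻¹ ≡ 25 (mod 38).
For any y ∈ ℤ/38ℤ, x = 25(y − 10) mod 38 satisfies g(x) = 35·25(y − 10) + 10 ≡ y (since 35·25 ≡ 1 mod 38). So every y has a preimage.
Hence g is bijective.
Since g is bijective, we find g⁻¹(17): we need 35x ≡ 17 − 10 ≡ 7 (mod 38). Using 35⁻¹ = 25: x ≡ 25·7 = 175 = 4·38 + 23, so x = 23.
Check: g(23) = 35·23 + 10 = 815 = 21·38 + 17 ≡ 17 (mod 38).

23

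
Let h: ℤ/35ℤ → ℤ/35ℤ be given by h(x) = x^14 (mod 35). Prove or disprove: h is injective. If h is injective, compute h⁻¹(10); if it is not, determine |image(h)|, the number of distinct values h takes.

h(1) = 1^14 = 1.
h(6): Repeated squaring mod 35: 6^1 ≡ 6, 6^2 ≡ 6² = 36 ≡ 1, 6^4 ≡ 1² = 1, 6^8 ≡ 1² = 1. Since 14 = 8 + 4 + 2, 6^14 ≡ 1·1·1: 1·1 = 1, then 1·1 = 1. So 6^14 ≡ 1 (mod 35).
So h(1) = h(6) = 1 while 1 ≠ 6, thus h is not injective.
Since h is not injective, we determine |image(h)|. Computing x^14 mod 35 for each x (by repeated squaring, reducing mod 35 at every step), the values h(0), h(1), …, h(34) are: 0, 1, 4, 9, 16, 25, 1, 14, 29, 11, 30, 16, 4, 29, 21, 15, 11, 9, 9, 11, 15, 21, 29, 4, 16, 30, 11, 29, 14, 1, 25, 16, 9, 4, 1.
The distinct values are {0, 1, 4, 9, 11, 14, 15, 16, 21, 25, 29, 30}; there are 12 of them.

12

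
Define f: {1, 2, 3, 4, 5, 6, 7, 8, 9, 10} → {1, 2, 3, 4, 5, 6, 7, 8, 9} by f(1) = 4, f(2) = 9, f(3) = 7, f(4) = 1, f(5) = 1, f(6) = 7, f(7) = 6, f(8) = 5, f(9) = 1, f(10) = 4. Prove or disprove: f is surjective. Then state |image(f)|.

6

No element maps to 2, so f is not surjective.
The image of f is {1, 4, 5, 6, 7, 9}, which has 6 elements.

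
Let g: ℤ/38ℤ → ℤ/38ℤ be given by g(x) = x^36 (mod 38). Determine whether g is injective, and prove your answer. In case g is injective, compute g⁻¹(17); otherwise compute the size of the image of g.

g(1) = 1^36 = 1.
g(3): Repeated squaring mod 38: 3^1 ≡ 3, 3^2 ≡ 3² = 9, 3^4 ≡ 9² = 81 ≡ 5, 3^8 ≡ 5² = 25, 3^16 ≡ 25² = 625 ≡ 17, 3^32 ≡ 17² = 289 ≡ 23. Since 36 = 32 + 4, 3^36 ≡ 23·5: 23·5 = 115 ≡ 1. So 3^36 ≡ 1 (mod 38).
So g(1) = g(3) = 1 while 1 ≠ 3, so g is not injective.
Since g is not injective, we determine |image(g)|. Computing x^36 mod 38 for each x (by repeated squaring, reducing mod 38 at every step), the values g(0), g(1), …, g(37) are: 0, 1, 20, 1, 20, 1, 20, 1, 20, 1, 20, 1, 20, 1, 20, 1, 20, 1, 20, 19, 20, 1, 20, 1, 20, 1, 20, 1, 20, 1, 20, 1, 20, 1, 20, 1, 20, 1.
The distinct values are {0, 1, 19, 20}; there are 4 of them.

4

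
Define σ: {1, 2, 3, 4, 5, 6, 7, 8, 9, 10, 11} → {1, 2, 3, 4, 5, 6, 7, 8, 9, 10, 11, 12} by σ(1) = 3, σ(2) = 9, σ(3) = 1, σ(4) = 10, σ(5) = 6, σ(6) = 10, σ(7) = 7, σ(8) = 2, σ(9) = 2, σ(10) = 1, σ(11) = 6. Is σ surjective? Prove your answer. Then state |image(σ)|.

7

No element maps to 4, so σ is not surjective.
The image of σ is {1, 2, 3, 6, 7, 9, 10}, which has 7 elements.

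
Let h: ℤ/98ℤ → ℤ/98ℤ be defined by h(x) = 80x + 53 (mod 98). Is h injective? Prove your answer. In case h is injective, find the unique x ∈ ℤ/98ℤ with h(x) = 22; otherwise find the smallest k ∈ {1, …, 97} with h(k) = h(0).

We have gcd(80, 98) = 2 > 1. Taking x_1 = 0 and x_2 = 49: h(0) = 53 and h(49) = 80·49 + 53 = 3973 ≡ 53 (mod 98).
So h(0) = h(49) while 0 ≠ 49, therefore h is not injective.
Since h is not injective, we find the least positive k with h(k) = h(0): this means 80k ≡ 0 (mod 98), i.e. 98 ∣ 80k. Since gcd(80, 98) = 2, dividing through by 2 this holds exactly when 49 ∣ 40k, and as gcd(40, 49) = 1, exactly when 49 ∣ k.
The smallest positive such k is 49.

49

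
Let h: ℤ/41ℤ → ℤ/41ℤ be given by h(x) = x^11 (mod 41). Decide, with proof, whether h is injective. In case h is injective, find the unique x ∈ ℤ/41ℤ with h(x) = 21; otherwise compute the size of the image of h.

Since 41 is prime, the nonzero elements of ℤ/41ℤ form a cyclic group of order 40.
As gcd(11, 40) = 1, raising to the 11th power is a bijection on this group: if x_1^11 ≡ x_2^11 then (x_1x_2^{−1})^11 = 1, and the only element of order dividing gcd(11, 40) = 1 is 1, so x_1 = x_2.
With h(0) = 0 this makes h injective on all of ℤ/41ℤ, hence bijective (finite equal-size domain and codomain). In particular h is injective.
Since h is injective, we find the preimage of 21. The inverse of x ↦ x^11 on (ℤ/41ℤ)^× is x ↦ x^11, because 11·11 = 121 = 3·40 + 1 ≡ 1 (mod 40) and x^{40} = 1 for x ≠ 0 (Fermat). So h⁻¹(21) = 21^11 mod 41.
Repeated squaring mod 41: 21^1 ≡ 21, 21^2 ≡ 21² = 441 ≡ 31, 21^4 ≡ 31² = 961 ≡ 18, 21^8 ≡ 18² = 324 ≡ 37. Since 11 = 8 + 2 + 1, 21^11 ≡ 37·31·21: 37·31 = 1147 ≡ 40, then 40·21 = 840 ≡ 20. So 21^11 ≡ 20 (mod 41).
Hence h⁻¹(21) = 20.

20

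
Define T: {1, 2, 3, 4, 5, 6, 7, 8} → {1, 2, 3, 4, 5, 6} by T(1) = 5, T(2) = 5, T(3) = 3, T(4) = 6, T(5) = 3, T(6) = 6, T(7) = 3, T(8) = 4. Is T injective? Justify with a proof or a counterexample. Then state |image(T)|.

T(1) = 5 = T(2) with 1 ≠ 2, so T is not injective.
The image of T is {3, 4, 5, 6}, which has 4 elements.

4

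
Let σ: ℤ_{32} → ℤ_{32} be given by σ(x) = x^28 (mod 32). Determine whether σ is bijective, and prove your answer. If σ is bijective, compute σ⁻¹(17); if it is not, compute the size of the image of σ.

3

σ(0) = 0^28 = 0.
σ(2): Repeated squaring mod 32: 2^1 ≡ 2, 2^2 ≡ 2² = 4, 2^4 ≡ 4² = 16, 2^8 ≡ 16² = 256 ≡ 0, 2^16 ≡ 0² = 0. Since 28 = 16 + 8 + 4, 2^28 ≡ 0·0·16: 0·0 = 0, then 0·16 = 0. So 2^28 ≡ 0 (mod 32).
So σ(0) = σ(2) = 0 while 0 ≠ 2, therefore σ is not injective, hence not bijective.
Since σ is not bijective, we determine |image(σ)|. Computing x^28 mod 32 for each x (by repeated squaring, reducing mod 32 at every step), the values σ(0), σ(1), …, σ(31) are: 0, 1, 0, 17, 0, 17, 0, 1, 0, 1, 0, 17, 0, 17, 0, 1, 0, 1, 0, 17, 0, 17, 0, 1, 0, 1, 0, 17, 0, 17, 0, 1.
The distinct values are {0, 1, 17}; there are 3 of them.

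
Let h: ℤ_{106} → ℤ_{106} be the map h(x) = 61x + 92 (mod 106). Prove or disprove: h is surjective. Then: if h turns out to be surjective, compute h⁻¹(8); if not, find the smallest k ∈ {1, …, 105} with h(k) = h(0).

Since gcd(61, 106) = 1, 61 is invertible modulo 106. Euclid's algorithm: 106 = 1·61 + 45, 61 = 1·45 + 16, 45 = 2·16 + 13, 16 = 1·13 + 3, 13 = 4·3 + 1; back-substituting gives 1 = 73·61 − 42·106, so 61⁻¹ ≡ 73 (mod 106).
For any y ∈ ℤ_{106}, x = 73(y − 92) mod 106 satisfies h(x) = 61·73(y − 92) + 92 ≡ y (since 61·73 ≡ 1 mod 106). So every y has a preimage.
Hence h is surjective.
Since h is surjective, we compute h⁻¹(8): solve 61x + 92 ≡ 8 (mod 106), i.e. 61x ≡ 22 (mod 106).
Multiplying by 61⁻¹ = 73 gives x ≡ 73·22 = 1606 = 15·106 + 16 ≡ 16 (mod 106).
Check: h(16) = 61·16 + 92 = 1068 = 10·106 + 8 ≡ 8 (mod 106).

16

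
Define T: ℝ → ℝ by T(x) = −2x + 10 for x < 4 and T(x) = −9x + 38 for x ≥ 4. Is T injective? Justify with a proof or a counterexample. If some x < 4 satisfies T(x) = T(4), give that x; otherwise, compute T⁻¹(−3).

41/9

Both pieces are strictly decreasing (slopes −2 and −9), so each is injective on its own interval.
The left piece maps (−∞, 4) onto (2, ∞); the right piece maps [4, ∞) onto (−∞, 2].
These images are disjoint, so no value is attained by both pieces. Hence T is injective.
Because the two images are disjoint, no x < 4 has T(x) = T(4), so we compute T⁻¹(−3): −3 lies in (−∞, 2], so solve −9x + 38 = −3: x = (−3 − 38)/(−9) = 41/9.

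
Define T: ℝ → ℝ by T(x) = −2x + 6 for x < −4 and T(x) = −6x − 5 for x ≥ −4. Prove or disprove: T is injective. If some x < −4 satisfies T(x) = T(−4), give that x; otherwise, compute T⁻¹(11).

-13/2

Both pieces are strictly decreasing (slopes −2 and −6), so each is injective on its own interval.
The left piece maps (−∞, −4) onto (14, ∞); the right piece maps [−4, ∞) onto (−∞, 19].
These images overlap. In particular T(−4) = 19 (right piece), and solving −2x + 6 = 19 on the left piece gives x = −13/2 < −4.
So T(−13/2) = T(−4) with −13/2 ≠ −4, and T is not injective. This x = −13/2 is the requested value below −4.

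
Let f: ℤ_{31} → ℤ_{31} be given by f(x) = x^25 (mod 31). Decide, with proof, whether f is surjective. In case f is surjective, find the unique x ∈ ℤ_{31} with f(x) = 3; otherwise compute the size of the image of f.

7

f(1) = 1^25 = 1.
f(2): Repeated squaring mod 31: 2^1 ≡ 2, 2^2 ≡ 2² = 4, 2^4 ≡ 4² = 16, 2^8 ≡ 16² = 256 ≡ 8, 2^16 ≡ 8² = 64 ≡ 2. Since 25 = 16 + 8 + 1, 2^25 ≡ 2·8·2: 2·8 = 16, then 16·2 = 32 ≡ 1. So 2^25 ≡ 1 (mod 31).
So f(1) = f(2) = 1 while 1 ≠ 2, thus f is not injective.
A non-injective map from the 31-element set ℤ_{31} to itself takes at most 30 distinct values, so it cannot be surjective. Thus f is not surjective.
Since f is not surjective, we determine |image(f)|. Computing x^25 mod 31 for each x (by repeated squaring, reducing mod 31 at every step), the values f(0), f(1), …, f(30) are: 0, 1, 1, 6, 1, 5, 6, 25, 1, 5, 5, 26, 6, 26, 25, 30, 1, 6, 5, 25, 5, 26, 26, 30, 6, 25, 26, 30, 25, 30, 30.
The distinct values are {0, 1, 5, 6, 25, 26, 30}; there are 7 of them.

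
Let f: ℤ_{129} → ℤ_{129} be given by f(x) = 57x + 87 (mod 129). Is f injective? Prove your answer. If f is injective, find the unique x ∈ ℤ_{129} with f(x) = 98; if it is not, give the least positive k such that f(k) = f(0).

We have gcd(57, 129) = 3 > 1. Taking u = 0 and v = 43: f(0) = 87 and f(43) = 57·43 + 87 = 2538 ≡ 87 (mod 129).
So f(0) = f(43) while 0 ≠ 43, thus f is not injective.
Since f is not injective, we find the least positive k with f(k) = f(0): this means 57k ≡ 0 (mod 129), i.e. 129 ∣ 57k. Since gcd(57, 129) = 3, dividing through by 3 this holds exactly when 43 ∣ 19k, and as gcd(19, 43) = 1, exactly when 43 ∣ k.
The smallest positive such k is 43.

43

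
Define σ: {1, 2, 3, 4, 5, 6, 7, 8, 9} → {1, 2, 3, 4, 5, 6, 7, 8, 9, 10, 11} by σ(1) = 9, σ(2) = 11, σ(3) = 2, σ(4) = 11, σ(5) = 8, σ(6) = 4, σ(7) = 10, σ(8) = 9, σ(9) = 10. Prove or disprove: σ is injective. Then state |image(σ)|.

σ(2) = 11 = σ(4) with 2 ≠ 4, so σ is not injective.
The image of σ is {2, 4, 8, 9, 10, 11}, which has 6 elements.

6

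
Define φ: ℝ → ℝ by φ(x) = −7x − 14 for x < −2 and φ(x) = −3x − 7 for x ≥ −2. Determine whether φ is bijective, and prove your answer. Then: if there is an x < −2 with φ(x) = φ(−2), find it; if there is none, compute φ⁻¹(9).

Both pieces are strictly decreasing (slopes −7 and −3), so each is injective on its own interval.
The left piece maps (−∞, −2) onto (0, ∞); the right piece maps [−2, ∞) onto (−∞, −1].
The images leave a gap (0 has no preimage), so φ is not surjective, hence not bijective.
Because the two images are disjoint, no x < −2 has φ(x) = φ(−2), so we compute φ⁻¹(9): 9 lies in (0, ∞), so solve −7x − 14 = 9: x = (9 + 14)/(−7) = −23/7.

-23/7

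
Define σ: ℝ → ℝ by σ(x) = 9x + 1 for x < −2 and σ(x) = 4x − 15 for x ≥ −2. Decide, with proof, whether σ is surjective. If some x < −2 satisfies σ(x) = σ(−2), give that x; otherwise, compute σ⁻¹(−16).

Both pieces are strictly increasing (slopes 9 and 4), so each is injective on its own interval.
The left piece maps (−∞, −2) onto (−∞, −17); the right piece maps [−2, ∞) onto [−23, ∞).
The union (−∞, −17) ∪ [−23, ∞) covers ℝ, so σ is surjective.
For the follow-up: the images overlap, so an x < −2 with σ(x) = σ(−2) exists. σ(−2) = −23; solving 9x + 1 = −23 for x < −2 gives x = (−23 − 1)/9 = −8/3.

-8/3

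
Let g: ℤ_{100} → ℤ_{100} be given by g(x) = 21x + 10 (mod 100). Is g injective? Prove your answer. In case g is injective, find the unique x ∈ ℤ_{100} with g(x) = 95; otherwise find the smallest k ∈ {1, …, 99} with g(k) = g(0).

Recall: g is injective when g(s) = g(t) forces s = t.
If g(s) = g(t), then 21s ≡ 21t (mod 100). Because gcd(21, 100) = 1, we may cancel 21 to get s ≡ t (mod 100).
So g is injective.
We now compute 21⁻¹ mod 100 explicitly. Euclid's algorithm: 100 = 4·21 + 16, 21 = 1·16 + 5, 16 = 3·5 + 1; back-substituting gives 1 = 81·21 − 17·100, so 21⁻¹ ≡ 81 (mod 100).
Since g is injective, we find g⁻¹(95): we need 21x ≡ 95 − 10 ≡ 85 (mod 100). Using 21⁻¹ = 81: x ≡ 81·85 = 6885 = 68·100 + 85, so x = 85.
Check: g(85) = 21·85 + 10 = 1795 = 17·100 + 95 ≡ 95 (mod 100).

85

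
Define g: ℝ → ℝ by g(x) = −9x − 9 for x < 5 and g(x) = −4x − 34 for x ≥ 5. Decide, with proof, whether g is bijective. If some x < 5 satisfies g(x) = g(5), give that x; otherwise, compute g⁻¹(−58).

Both pieces are strictly decreasing (slopes −9 and −4), so each is injective on its own interval.
The left piece maps (−∞, 5) onto (−54, ∞); the right piece maps [5, ∞) onto (−∞, −54].
Since −54 = −54, the images partition ℝ: g is injective and surjective, hence bijective.
Because the two images are disjoint, no x < 5 has g(x) = g(5), so we compute g⁻¹(−58): −58 lies in (−∞, −54], so solve −4x − 34 = −58: x = (−58 + 34)/(−4) = 6.

6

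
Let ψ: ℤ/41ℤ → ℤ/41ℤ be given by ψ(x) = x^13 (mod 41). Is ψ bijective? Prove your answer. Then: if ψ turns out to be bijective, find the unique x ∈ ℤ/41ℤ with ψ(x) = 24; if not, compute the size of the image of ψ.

Since 41 is prime, the nonzero elements of ℤ/41ℤ form a cyclic group of order 40.
As gcd(13, 40) = 1, raising to the 13th power is a bijection on this group: if x_1^13 ≡ x_2^13 then (x_1x_2^{−1})^13 = 1, and the only element of order dividing gcd(13, 40) = 1 is 1, so x_1 = x_2.
With ψ(0) = 0 this makes ψ injective on all of ℤ/41ℤ, hence bijective (finite equal-size domain and codomain). In particular ψ is bijective.
Since ψ is bijective, we find the preimage of 24. The inverse of x ↦ x^13 on (ℤ/41ℤ)^× is x ↦ x^37, because 13·37 = 481 = 12·40 + 1 ≡ 1 (mod 40) and x^{40} = 1 for x ≠ 0 (Fermat). So ψ⁻¹(24) = 24^37 mod 41.
Repeated squaring mod 41: 24^1 ≡ 24, 24^2 ≡ 24² = 576 ≡ 2, 24^4 ≡ 2² = 4, 24^8 ≡ 4² = 16, 24^16 ≡ 16² = 256 ≡ 10, 24^32 ≡ 10² = 100 ≡ 18. Since 37 = 32 + 4 + 1, 24^37 ≡ 18·4·24: 18·4 = 72 ≡ 31, then 31·24 = 744 ≡ 6. So 24^37 ≡ 6 (mod 41).
Hence ψ⁻¹(24) = 6.

6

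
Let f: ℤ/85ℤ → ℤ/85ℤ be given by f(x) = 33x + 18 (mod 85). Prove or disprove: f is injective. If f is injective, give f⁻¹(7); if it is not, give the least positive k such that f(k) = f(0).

28

If f(u) = f(v), then 33u ≡ 33v (mod 85). Because gcd(33, 85) = 1, we may cancel 33 to get u ≡ v (mod 85).
Hence f is injective.
We now compute 33⁻¹ mod 85 explicitly. Euclid's algorithm: 85 = 2·33 + 19, 33 = 1·19 + 14, 19 = 1·14 + 5, 14 = 2·5 + 4, 5 = 1·4 + 1; back-substituting gives 1 = 67·33 − 26·85, so 33⁻¹ ≡ 67 (mod 85).
Since f is injective, we find f⁻¹(7): we need 33x ≡ 7 − 18 ≡ 74 (mod 85). Using 33⁻¹ = 67: x ≡ 67·74 = 4958 = 58·85 + 28, so x = 28.
Check: f(28) = 33·28 + 18 = 942 = 11·85 + 7 ≡ 7 (mod 85).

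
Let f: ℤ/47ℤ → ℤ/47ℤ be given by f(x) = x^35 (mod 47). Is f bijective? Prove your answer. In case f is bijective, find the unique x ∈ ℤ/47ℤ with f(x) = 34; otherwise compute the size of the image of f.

28

Since 47 is prime, the nonzero elements of ℤ/47ℤ form a cyclic group of order 46.
As gcd(35, 46) = 1, raising to the 35th power is a bijection on this group: if s^35 ≡ t^35 then (st^{−1})^35 = 1, and the only element of order dividing gcd(35, 46) = 1 is 1, so s = t.
With f(0) = 0 this makes f injective on all of ℤ/47ℤ, hence bijective (finite equal-size domain and codomain). In particular f is bijective.
Since f is bijective, we find the preimage of 34. The inverse of x ↦ x^35 on (ℤ/47ℤ)^× is x ↦ x^25, because 35·25 = 875 = 19·46 + 1 ≡ 1 (mod 46) and x^{46} = 1 for x ≠ 0 (Fermat). So f⁻¹(34) = 34^25 mod 47.
Repeated squaring mod 47: 34^1 ≡ 34, 34^2 ≡ 34² = 1156 ≡ 28, 34^4 ≡ 28² = 784 ≡ 32, 34^8 ≡ 32² = 1024 ≡ 37, 34^16 ≡ 37² = 1369 ≡ 6. Since 25 = 16 + 8 + 1, 34^25 ≡ 6·37·34: 6·37 = 222 ≡ 34, then 34·34 = 1156 ≡ 28. So 34^25 ≡ 28 (mod 47).
Hence f⁻¹(34) = 28.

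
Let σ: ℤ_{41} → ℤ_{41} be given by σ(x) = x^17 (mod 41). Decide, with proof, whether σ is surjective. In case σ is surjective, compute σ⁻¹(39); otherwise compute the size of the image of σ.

8

Since 41 is prime, the nonzero elements of ℤ_{41} form a cyclic group of order 40.
As gcd(17, 40) = 1, raising to the 17th power is a bijection on this group: if x_1^17 ≡ x_2^17 then (x_1x_2^{−1})^17 = 1, and the only element of order dividing gcd(17, 40) = 1 is 1, so x_1 = x_2.
With σ(0) = 0 this makes σ injective on all of ℤ_{41}, hence bijective (finite equal-size domain and codomain). In particular σ is surjective.
Since σ is surjective, we find the preimage of 39. The inverse of x ↦ x^17 on (ℤ_{41})^× is x ↦ x^33, because 17·33 = 561 = 14·40 + 1 ≡ 1 (mod 40) and x^{40} = 1 for x ≠ 0 (Fermat). So σ⁻¹(39) = 39^33 mod 41.
Repeated squaring mod 41: 39^1 ≡ 39, 39^2 ≡ 39² = 1521 ≡ 4, 39^4 ≡ 4² = 16, 39^8 ≡ 16² = 256 ≡ 10, 39^16 ≡ 10² = 100 ≡ 18, 39^32 ≡ 18² = 324 ≡ 37. Since 33 = 32 + 1, 39^33 ≡ 37·39: 37·39 = 1443 ≡ 8. So 39^33 ≡ 8 (mod 41).
Hence σ⁻¹(39) = 8.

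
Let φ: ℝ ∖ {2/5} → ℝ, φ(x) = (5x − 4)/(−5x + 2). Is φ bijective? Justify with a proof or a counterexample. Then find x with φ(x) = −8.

12/35

If φ(x) = −1, cross-multiplying gives −5(5x − 4) = 5(−5x + 2), which simplifies to 20 = 10 — false.  So −1 has no preimage and φ is not surjective.
Therefore φ is not bijective.
Solving φ(x) = −8: cross-multiplying gives 5x − 4 = −8(−5x + 2), which rearranges to −35x = −12, so x = 12/35.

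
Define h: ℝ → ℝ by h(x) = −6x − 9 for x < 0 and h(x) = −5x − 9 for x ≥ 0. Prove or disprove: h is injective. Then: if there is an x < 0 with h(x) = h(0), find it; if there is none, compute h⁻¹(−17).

Both pieces are strictly decreasing (slopes −6 and −5), so each is injective on its own interval.
The left piece maps (−∞, 0) onto (−9, ∞); the right piece maps [0, ∞) onto (−∞, −9].
These images are disjoint, so no value is attained by both pieces. Hence h is injective.
Because the two images are disjoint, no x < 0 has h(x) = h(0), so we compute h⁻¹(−17): −17 lies in (−∞, −9], so solve −5x − 9 = −17: x = (−17 + 9)/(−5) = 8/5.

8/5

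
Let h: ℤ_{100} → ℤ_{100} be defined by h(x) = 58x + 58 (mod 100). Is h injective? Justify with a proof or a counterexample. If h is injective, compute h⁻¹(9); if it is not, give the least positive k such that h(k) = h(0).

We have gcd(58, 100) = 2 > 1. Taking x_1 = 0 and x_2 = 50: h(0) = 58 and h(50) = 58·50 + 58 = 2958 ≡ 58 (mod 100).
So h(0) = h(50) while 0 ≠ 50, so h is not injective.
Since h is not injective, we find the least positive k with h(k) = h(0): this means 58k ≡ 0 (mod 100), i.e. 100 ∣ 58k. Since gcd(58, 100) = 2, dividing through by 2 this holds exactly when 50 ∣ 29k, and as gcd(29, 50) = 1, exactly when 50 ∣ k.
The smallest positive such k is 50.

50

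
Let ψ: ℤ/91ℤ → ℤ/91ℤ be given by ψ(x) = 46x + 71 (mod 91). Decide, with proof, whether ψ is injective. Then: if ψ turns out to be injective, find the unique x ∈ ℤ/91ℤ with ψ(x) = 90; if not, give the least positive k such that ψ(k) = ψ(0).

Recall that ψ is injective when ψ(u) = ψ(v) forces u = v.
If ψ(u) = ψ(v), then 46u ≡ 46v (mod 91). Because gcd(46, 91) = 1, we may cancel 46 to get u ≡ v (mod 91).
Thus ψ is injective.
We now compute 46⁻¹ mod 91 explicitly. Euclid's algorithm: 91 = 1·46 + 45, 46 = 1·45 + 1; back-substituting gives 1 = 2·46 − 1·91, so 46⁻¹ ≡ 2 (mod 91).
Since ψ is injective, we compute ψ⁻¹(90): solve 46x + 71 ≡ 90 (mod 91), i.e. 46x ≡ 19 (mod 91).
Multiplying by 46⁻¹ = 2 gives x ≡ 2·19 = 38 ≡ 38 (mod 91).
Check: ψ(38) = 46·38 + 71 = 1819 = 19·91 + 90 ≡ 90 (mod 91).

38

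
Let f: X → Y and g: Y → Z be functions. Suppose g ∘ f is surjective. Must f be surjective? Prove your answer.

No. Take X = {0, 1, 2}, Y = {0, 1, 2, 3}, Z = {0}, f(a) = 0 for every a ∈ X, and g(b) = 0 for every b ∈ Y.
Then g ∘ f is surjective onto {0}, but 3 ∈ Y has no preimage under f, so f is not surjective.

not surjective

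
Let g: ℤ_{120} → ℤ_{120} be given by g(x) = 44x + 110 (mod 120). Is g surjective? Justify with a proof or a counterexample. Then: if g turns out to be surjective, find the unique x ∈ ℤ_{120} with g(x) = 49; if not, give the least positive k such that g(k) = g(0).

30

Since gcd(44, 120) = 4, we have 44x ≡ 0 (mod 4) for all x, so g(x) ≡ 2 (mod 4).
But 0 ≢ 2 (mod 4), so 0 ∈ ℤ_{120} has no preimage. Hence g is not surjective.
Since g is not surjective, we find the least positive k with g(k) = g(0): this means 44k ≡ 0 (mod 120), i.e. 120 ∣ 44k. Since gcd(44, 120) = 4, dividing through by 4 this holds exactly when 30 ∣ 11k, and as gcd(11, 30) = 1, exactly when 30 ∣ k.
The smallest positive such k is 30.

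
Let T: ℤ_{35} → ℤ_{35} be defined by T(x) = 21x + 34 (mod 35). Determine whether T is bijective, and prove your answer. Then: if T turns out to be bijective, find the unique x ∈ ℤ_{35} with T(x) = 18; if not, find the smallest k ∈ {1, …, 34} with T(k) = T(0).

5

We have gcd(21, 35) = 7 > 1. Taking s = 0 and t = 5: T(0) = 34 and T(5) = 21·5 + 34 = 139 ≡ 34 (mod 35).
So T(0) = T(5) while 0 ≠ 5, therefore T is not injective, hence not bijective.
Since T is not bijective, we find the least positive k with T(k) = T(0): this means 21k ≡ 0 (mod 35), i.e. 35 ∣ 21k. Since gcd(21, 35) = 7, dividing through by 7 this holds exactly when 5 ∣ 3k, and as gcd(3, 5) = 1, exactly when 5 ∣ k.
The smallest positive such k is 5.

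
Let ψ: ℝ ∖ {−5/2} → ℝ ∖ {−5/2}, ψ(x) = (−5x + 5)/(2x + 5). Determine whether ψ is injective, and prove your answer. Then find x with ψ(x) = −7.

-40/9

Suppose ψ(x_1) = ψ(x_2). Cross-multiplying: (−5x_1 + 5)(2x_2 + 5) = (−5x_2 + 5)(2x_1 + 5).
Expanding both sides and cancelling the symmetric terms leaves −35·(x_1 − x_2) = 0. Since −35 ≠ 0, x_1 = x_2. Hence ψ is injective.
Solving ψ(x) = −7: cross-multiplying gives −5x + 5 = −7(2x + 5), which rearranges to 9x = −40, so x = −40/9.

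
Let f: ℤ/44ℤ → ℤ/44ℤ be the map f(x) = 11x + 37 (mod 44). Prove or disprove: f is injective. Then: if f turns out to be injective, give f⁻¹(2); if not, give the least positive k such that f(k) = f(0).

Recall: f is injective when f(a) = f(b) forces a = b.
We have gcd(11, 44) = 11 > 1. Taking a = 0 and b = 4: f(0) = 37 and f(4) = 11·4 + 37 = 81 ≡ 37 (mod 44).
So f(0) = f(4) while 0 ≠ 4, so f is not injective.
Since f is not injective, we find the least positive k with f(k) = f(0): this means 11k ≡ 0 (mod 44), i.e. 44 ∣ 11k. Since gcd(11, 44) = 11, dividing through by 11 this holds exactly when 4 ∣ k.
The smallest positive such k is 4.

4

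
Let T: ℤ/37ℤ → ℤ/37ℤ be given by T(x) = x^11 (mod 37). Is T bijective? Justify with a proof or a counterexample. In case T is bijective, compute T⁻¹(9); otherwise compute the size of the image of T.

34

Since 37 is prime, the nonzero elements of ℤ/37ℤ form a cyclic group of order 36.
As gcd(11, 36) = 1, raising to the 11th power is a bijection on this group: if x_1^11 ≡ x_2^11 then (x_1x_2^{−1})^11 = 1, and the only element of order dividing gcd(11, 36) = 1 is 1, so x_1 = x_2.
With T(0) = 0 this makes T injective on all of ℤ/37ℤ, hence bijective (finite equal-size domain and codomain). In particular T is bijective.
Since T is bijective, we find the preimage of 9. The inverse of x ↦ x^11 on (ℤ/37ℤ)^× is x ↦ x^23, because 11·23 = 253 = 7·36 + 1 ≡ 1 (mod 36) and x^{36} = 1 for x ≠ 0 (Fermat). So T⁻¹(9) = 9^23 mod 37.
Repeated squaring mod 37: 9^1 ≡ 9, 9^2 ≡ 9² = 81 ≡ 7, 9^4 ≡ 7² = 49 ≡ 12, 9^8 ≡ 12² = 144 ≡ 33, 9^16 ≡ 33² = 1089 ≡ 16. Since 23 = 16 + 4 + 2 + 1, 9^23 ≡ 16·12·7·9: 16·12 = 192 ≡ 7, then 7·7 = 49 ≡ 12, then 12·9 = 108 ≡ 34. So 9^23 ≡ 34 (mod 37).
Hence T⁻¹(9) = 34.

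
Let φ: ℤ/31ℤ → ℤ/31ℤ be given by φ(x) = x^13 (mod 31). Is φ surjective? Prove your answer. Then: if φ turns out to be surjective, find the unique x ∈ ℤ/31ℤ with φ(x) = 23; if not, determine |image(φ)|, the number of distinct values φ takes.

29

Since 31 is prime, the nonzero elements of ℤ/31ℤ form a cyclic group of order 30.
As gcd(13, 30) = 1, raising to the 13th power is a bijection on this group: if u^13 ≡ v^13 then (uv^{−1})^13 = 1, and the only element of order dividing gcd(13, 30) = 1 is 1, so u = v.
With φ(0) = 0 this makes φ injective on all of ℤ/31ℤ, hence bijective (finite equal-size domain and codomain). In particular φ is surjective.
Since φ is surjective, we find the preimage of 23. The inverse of x ↦ x^13 on (ℤ/31ℤ)^× is x ↦ x^7, because 13·7 = 91 = 3·30 + 1 ≡ 1 (mod 30) and x^{30} = 1 for x ≠ 0 (Fermat). So φ⁻¹(23) = 23^7 mod 31.
Repeated squaring mod 31: 23^1 ≡ 23, 23^2 ≡ 23² = 529 ≡ 2, 23^4 ≡ 2² = 4. Since 7 = 4 + 2 + 1, 23^7 ≡ 4·2·23: 4·2 = 8, then 8·23 = 184 ≡ 29. So 23^7 ≡ 29 (mod 31).
Hence φ⁻¹(23) = 29.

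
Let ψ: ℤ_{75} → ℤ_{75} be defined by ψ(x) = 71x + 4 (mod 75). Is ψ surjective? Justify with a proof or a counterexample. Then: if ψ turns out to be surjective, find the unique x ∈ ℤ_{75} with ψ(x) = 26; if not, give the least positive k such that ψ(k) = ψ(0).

32

Recall: surjectivity means every element of the codomain has a preimage under ψ.
Since gcd(71, 75) = 1, 71 is invertible modulo 75. Euclid's algorithm: 75 = 1·71 + 4, 71 = 17·4 + 3, 4 = 1·3 + 1; back-substituting gives 1 = 56·71 − 53·75, so 71⁻¹ ≡ 56 (mod 75).
Then y ↦ 56(y − 4) is a two-sided inverse to ψ, so every y ∈ ℤ_{75} has a preimage.
So ψ is surjective.
Since ψ is surjective, we find ψ⁻¹(26): we need 71x ≡ 26 − 4 ≡ 22 (mod 75). Using 71⁻¹ = 56: x ≡ 56·22 = 1232 = 16·75 + 32, so x = 32.
Check: ψ(32) = 71·32 + 4 = 2276 = 30·75 + 26 ≡ 26 (mod 75).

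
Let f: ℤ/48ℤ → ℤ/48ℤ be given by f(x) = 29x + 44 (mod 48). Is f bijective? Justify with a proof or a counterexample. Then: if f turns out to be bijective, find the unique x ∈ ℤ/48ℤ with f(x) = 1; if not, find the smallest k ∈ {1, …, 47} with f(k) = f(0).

25

If f(u) = f(v), then 29u ≡ 29v (mod 48). Because gcd(29, 48) = 1, we may cancel 29 to get u ≡ v (mod 48).
We now compute 29⁻¹ mod 48 explicitly. Euclid's algorithm: 48 = 1·29 + 19, 29 = 1·19 + 10, 19 = 1·10 + 9, 10 = 1·9 + 1; back-substituting gives 1 = 5·29 − 3·48, so 29⁻¹ ≡ 5 (mod 48).
Then y ↦ 5(y − 44) is a two-sided inverse to f, so every y ∈ ℤ/48ℤ has a preimage.
Hence f is bijective.
Since f is bijective, we compute f⁻¹(1): solve 29x + 44 ≡ 1 (mod 48), i.e. 29x ≡ 5 (mod 48).
Multiplying by 29⁻¹ = 5 gives x ≡ 5·5 = 25 ≡ 25 (mod 48).
Check: f(25) = 29·25 + 44 = 769 = 16·48 + 1 ≡ 1 (mod 48).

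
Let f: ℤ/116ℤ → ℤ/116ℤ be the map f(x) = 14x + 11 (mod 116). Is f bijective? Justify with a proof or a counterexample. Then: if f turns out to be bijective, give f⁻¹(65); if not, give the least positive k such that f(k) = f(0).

Recall that f is injective if f(u) = f(v) implies u = v.
We have gcd(14, 116) = 2 > 1. Taking u = 0 and v = 58: f(0) = 11 and f(58) = 14·58 + 11 = 823 ≡ 11 (mod 116).
So f(0) = f(58) while 0 ≠ 58, thus f is not injective, hence not bijective.
Since f is not bijective, we find the least positive k with f(k) = f(0): this means 14k ≡ 0 (mod 116), i.e. 116 ∣ 14k. Since gcd(14, 116) = 2, dividing through by 2 this holds exactly when 58 ∣ 7k, and as gcd(7, 58) = 1, exactly when 58 ∣ k.
The smallest positive such k is 58.

58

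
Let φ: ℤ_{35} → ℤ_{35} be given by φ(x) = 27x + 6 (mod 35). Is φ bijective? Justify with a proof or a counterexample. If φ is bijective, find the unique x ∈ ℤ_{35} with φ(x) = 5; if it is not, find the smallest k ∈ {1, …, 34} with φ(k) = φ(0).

22

If φ(s) = φ(t), then 27s ≡ 27t (mod 35). Because gcd(27, 35) = 1, we may cancel 27 to get s ≡ t (mod 35).
We now compute 27⁻¹ mod 35 explicitly. Euclid's algorithm: 35 = 1·27 + 8, 27 = 3·8 + 3, 8 = 2·3 + 2, 3 = 1·2 + 1; back-substituting gives 1 = 13·27 − 10·35, so 27⁻¹ ≡ 13 (mod 35).
For any y ∈ ℤ_{35}, x = 13(y − 6) mod 35 satisfies φ(x) = 27·13(y − 6) + 6 ≡ y (since 27·13 ≡ 1 mod 35). So every y has a preimage.
Hence φ is bijective.
Since φ is bijective, we compute φ⁻¹(5): solve 27x + 6 ≡ 5 (mod 35), i.e. 27x ≡ 34 (mod 35).
Multiplying by 27⁻¹ = 13 gives x ≡ 13·34 = 442 = 12·35 + 22 ≡ 22 (mod 35).
Check: φ(22) = 27·22 + 6 = 600 = 17·35 + 5 ≡ 5 (mod 35).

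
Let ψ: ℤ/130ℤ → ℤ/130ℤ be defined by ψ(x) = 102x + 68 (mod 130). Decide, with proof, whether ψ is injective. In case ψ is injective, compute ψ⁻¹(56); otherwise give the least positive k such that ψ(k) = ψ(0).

We have gcd(102, 130) = 2 > 1. Taking u = 0 and v = 65: ψ(0) = 68 and ψ(65) = 102·65 + 68 = 6698 ≡ 68 (mod 130).
So ψ(0) = ψ(65) while 0 ≠ 65, so ψ is not injective.
Since ψ is not injective, we find the least positive k with ψ(k) = ψ(0): this means 102k ≡ 0 (mod 130), i.e. 130 ∣ 102k. Since gcd(102, 130) = 2, dividing through by 2 this holds exactly when 65 ∣ 51k, and as gcd(51, 65) = 1, exactly when 65 ∣ k.
The smallest positive such k is 65.

65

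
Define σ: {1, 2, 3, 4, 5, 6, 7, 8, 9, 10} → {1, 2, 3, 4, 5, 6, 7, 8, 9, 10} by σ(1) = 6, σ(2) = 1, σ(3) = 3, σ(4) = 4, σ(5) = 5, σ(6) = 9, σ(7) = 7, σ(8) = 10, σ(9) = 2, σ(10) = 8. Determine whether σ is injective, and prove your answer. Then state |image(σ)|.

10

The values σ(1), …, σ(10) are 6, 1, 3, 4, 5, 9, 7, 10, 2, 8 — all distinct.
So σ(u) = σ(v) only when u = v, and σ is injective.
The image of σ is {1, 2, 3, 4, 5, 6, 7, 8, 9, 10}, which has 10 elements.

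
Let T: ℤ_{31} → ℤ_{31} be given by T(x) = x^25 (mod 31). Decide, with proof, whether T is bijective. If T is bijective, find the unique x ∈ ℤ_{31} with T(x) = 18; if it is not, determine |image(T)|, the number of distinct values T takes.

T(1) = 1^25 = 1.
T(2): Repeated squaring mod 31: 2^1 ≡ 2, 2^2 ≡ 2² = 4, 2^4 ≡ 4² = 16, 2^8 ≡ 16² = 256 ≡ 8, 2^16 ≡ 8² = 64 ≡ 2. Since 25 = 16 + 8 + 1, 2^25 ≡ 2·8·2: 2·8 = 16, then 16·2 = 32 ≡ 1. So 2^25 ≡ 1 (mod 31).
So T(1) = T(2) = 1 while 1 ≠ 2, so T is not injective, hence not bijective.
Since T is not bijective, we determine |image(T)|. Computing x^25 mod 31 for each x (by repeated squaring, reducing mod 31 at every step), the values T(0), T(1), …, T(30) are: 0, 1, 1, 6, 1, 5, 6, 25, 1, 5, 5, 26, 6, 26, 25, 30, 1, 6, 5, 25, 5, 26, 26, 30, 6, 25, 26, 30, 25, 30, 30.
The distinct values are {0, 1, 5, 6, 25, 26, 30}; there are 7 of them.

7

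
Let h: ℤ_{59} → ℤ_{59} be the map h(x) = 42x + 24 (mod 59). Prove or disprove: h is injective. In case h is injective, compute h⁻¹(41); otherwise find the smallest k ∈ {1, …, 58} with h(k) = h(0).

Suppose h(a) = h(b) in ℤ_{59}. Then 42a + 24 ≡ 42b + 24 (mod 59), thus 42(a − b) ≡ 0 (mod 59).
Since gcd(42, 59) = 1, 42 is invertible modulo 59, hence a − b ≡ 0 (mod 59), i.e. a = b.
Therefore h is injective.
We now compute 42⁻¹ mod 59 explicitly. Euclid's algorithm: 59 = 1·42 + 17, 42 = 2·17 + 8, 17 = 2·8 + 1; back-substituting gives 1 = 52·42 − 37·59, so 42⁻¹ ≡ 52 (mod 59).
Since h is injective, we find h⁻¹(41): we need 42x ≡ 41 − 24 ≡ 17 (mod 59). Using 42⁻¹ = 52: x ≡ 52·17 = 884 = 14·59 + 58, so x = 58.
Check: h(58) = 42·58 + 24 = 2460 = 41·59 + 41 ≡ 41 (mod 59).

58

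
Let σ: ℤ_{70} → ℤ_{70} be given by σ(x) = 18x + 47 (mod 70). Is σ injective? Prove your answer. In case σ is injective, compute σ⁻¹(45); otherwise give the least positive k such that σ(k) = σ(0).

We have gcd(18, 70) = 2 > 1. Taking u = 0 and v = 35: σ(0) = 47 and σ(35) = 18·35 + 47 = 677 ≡ 47 (mod 70).
So σ(0) = σ(35) while 0 ≠ 35, therefore σ is not injective.
Since σ is not injective, we find the least positive k with σ(k) = σ(0): this means 18k ≡ 0 (mod 70), i.e. 70 ∣ 18k. Since gcd(18, 70) = 2, dividing through by 2 this holds exactly when 35 ∣ 9k, and as gcd(9, 35) = 1, exactly when 35 ∣ k.
The smallest positive such k is 35.

35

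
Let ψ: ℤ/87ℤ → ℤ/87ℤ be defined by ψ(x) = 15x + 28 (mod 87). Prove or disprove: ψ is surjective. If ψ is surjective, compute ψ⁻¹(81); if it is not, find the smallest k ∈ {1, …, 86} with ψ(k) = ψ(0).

29

Since gcd(15, 87) = 3, we have 15x ≡ 0 (mod 3) for all x, so ψ(x) ≡ 1 (mod 3).
But 0 ≢ 1 (mod 3), so 0 ∈ ℤ/87ℤ has no preimage. Therefore ψ is not surjective.
Since ψ is not surjective, we find the least positive k with ψ(k) = ψ(0): this means 15k ≡ 0 (mod 87), i.e. 87 ∣ 15k. Since gcd(15, 87) = 3, dividing through by 3 this holds exactly when 29 ∣ 5k, and as gcd(5, 29) = 1, exactly when 29 ∣ k.
The smallest positive such k is 29.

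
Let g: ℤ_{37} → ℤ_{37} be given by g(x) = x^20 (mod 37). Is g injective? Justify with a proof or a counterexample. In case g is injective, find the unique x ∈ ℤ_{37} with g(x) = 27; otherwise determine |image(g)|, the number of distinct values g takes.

g(1) = 1^20 = 1.
g(6): Repeated squaring mod 37: 6^1 ≡ 6, 6^2 ≡ 6² = 36, 6^4 ≡ 36² = 1296 ≡ 1, 6^8 ≡ 1² = 1, 6^16 ≡ 1² = 1. Since 20 = 16 + 4, 6^20 ≡ 1·1: 1·1 = 1. So 6^20 ≡ 1 (mod 37).
So g(1) = g(6) = 1 while 1 ≠ 6, so g is not injective.
Since g is not injective, we determine |image(g)|. Computing x^20 mod 37 for each x (by repeated squaring, reducing mod 37 at every step), the values g(0), g(1), …, g(36) are: 0, 1, 33, 9, 16, 12, 1, 12, 10, 7, 26, 10, 33, 16, 26, 34, 34, 7, 9, 9, 7, 34, 34, 26, 16, 33, 10, 26, 7, 10, 12, 1, 12, 16, 9, 33, 1.
The distinct values are {0, 1, 7, 9, 10, 12, 16, 26, 33, 34}; there are 10 of them.

10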